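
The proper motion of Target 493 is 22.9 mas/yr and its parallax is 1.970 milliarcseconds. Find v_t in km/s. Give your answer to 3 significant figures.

55.1 km/s

d = 1/p = 1/0.001970″ = 507.61 pc.
μ = 22.9 mas/yr = 0.0229 ″/yr.
v_t = 4.74 × μ × d = 4.74 × 0.0229 × 507.61 = 55.099 km/s.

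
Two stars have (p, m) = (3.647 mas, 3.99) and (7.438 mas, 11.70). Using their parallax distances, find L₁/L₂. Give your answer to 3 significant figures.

d₁ = 1/p₁ = 1/0.003647″ = 274.2 pc; d₂ = 1/p₂ = 1/0.007438″ = 134.44 pc.
M₁ = m₁ − 5 log₁₀ d₁ + 5 = 3.99 − 12.1903 + 5 = -3.2003.
M₂ = 11.70 − 10.6426 + 5 = 6.0574.
L₁/L₂ = 10^(0.4(M₂ − M₁)) = 10^(0.4 × 9.2577) = 10^3.70308 = 5047.5.

L₁/L₂ = 5050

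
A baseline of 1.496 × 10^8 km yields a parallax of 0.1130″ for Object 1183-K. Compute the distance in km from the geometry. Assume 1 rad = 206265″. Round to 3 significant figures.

θ = 0.1130″ = 0.1130/206265 = 5.4784 × 10^-7 rad.
d = B/θ = (1.496 × 10^8) / (5.4784 × 10^-7) = 2.7307 × 10^14 km.

2.73 × 10^14 km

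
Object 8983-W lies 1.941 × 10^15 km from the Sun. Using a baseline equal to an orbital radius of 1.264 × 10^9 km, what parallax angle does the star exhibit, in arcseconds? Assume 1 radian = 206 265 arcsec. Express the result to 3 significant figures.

θ ≈ B/d = (1.264 × 10^9) / (1.941 × 10^15) = 6.5121 × 10^-7 rad.
In arcseconds: 6.5121 × 10^-7 × 206265 = 0.13432″.

0.134 arcsec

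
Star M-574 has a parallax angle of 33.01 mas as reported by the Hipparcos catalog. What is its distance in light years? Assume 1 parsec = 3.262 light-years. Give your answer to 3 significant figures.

p = 33.01 mas = 0.03301 arcsec.
d = 1/p = 1/0.03301 = 30.294 pc.
In light-years: 30.294 × 3.262 = 98.819 ly.

98.8 light years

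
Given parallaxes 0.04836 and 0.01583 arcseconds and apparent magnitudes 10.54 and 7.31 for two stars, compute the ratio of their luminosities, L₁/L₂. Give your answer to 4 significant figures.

L₁/L₂ = 0.005470

d₁ = 1/p₁ = 1/0.04836″ = 20.678 pc; d₂ = 1/p₂ = 1/0.01583″ = 63.171 pc.
M₁ = m₁ − 5 log₁₀ d₁ + 5 = 10.54 − 6.5775 + 5 = 8.9625.
M₂ = 7.31 − 9.0026 + 5 = 3.3074.
L₁/L₂ = 10^(0.4(M₂ − M₁)) = 10^(0.4 × (-5.6551)) = 10^(-2.26204) = 0.0054697.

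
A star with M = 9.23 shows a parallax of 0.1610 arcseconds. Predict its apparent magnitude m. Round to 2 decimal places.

m = 8.20

d = 1/p = 1/0.1610″ = 6.2112 pc.
m − M = 5 log₁₀ d − 5 = 5 log₁₀(6.2112) − 5 = 3.9659 − 5 = -1.0341.
m = M + (m − M) = 9.23 + (-1.0341) = 8.20.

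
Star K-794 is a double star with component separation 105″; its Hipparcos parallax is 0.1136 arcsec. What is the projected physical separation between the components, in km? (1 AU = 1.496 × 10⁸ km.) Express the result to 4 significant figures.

d = 1/p = 1/0.1136″ = 8.8028 pc.
At distance d (pc), an angle of θ arcsec spans θ·d AU: s = 105 × 8.8028 = 924.29 AU.
= 924.29 × 1.496 × 10⁸ km = 1.3827 × 10^11 km.

1.383 × 10^11 km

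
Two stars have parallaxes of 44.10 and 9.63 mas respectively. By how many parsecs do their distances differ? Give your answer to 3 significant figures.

d_A = 1/0.04410″ = 22.676 pc; d_B = 1/0.009630″ = 103.84 pc.
|d_B − d_A| = |103.84 − 22.676| = 81.164 pc.

81.2 pc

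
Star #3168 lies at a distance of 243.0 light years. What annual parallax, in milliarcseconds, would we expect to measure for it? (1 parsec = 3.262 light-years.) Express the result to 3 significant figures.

d = 243.0 ly ÷ 3.262 = 74.494 pc.
p = 1/d = 1/74.494 = 0.013424 arcsec.
= 0.013424 × 1000 = 13.424 mas.

13.4 mas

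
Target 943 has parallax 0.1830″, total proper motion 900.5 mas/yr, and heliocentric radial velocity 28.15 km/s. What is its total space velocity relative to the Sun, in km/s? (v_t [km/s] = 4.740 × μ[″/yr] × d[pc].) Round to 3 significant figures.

d = 1/p = 1/0.1830″ = 5.4645 pc.
μ = 900.5 mas/yr = 0.9005 ″/yr.
v_t = 4.740 μ d = 4.740 × 0.9005 × 5.4645 = 23.325 km/s.
v = √(v_r² + v_t²) = √(28.15² + 23.325²) = √1336.48 = 36.558 km/s.

36.6 km/s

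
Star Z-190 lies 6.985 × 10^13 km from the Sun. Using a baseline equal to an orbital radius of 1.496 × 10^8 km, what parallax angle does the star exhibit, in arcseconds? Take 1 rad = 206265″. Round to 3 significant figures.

θ ≈ B/d = (1.496 × 10^8) / (6.985 × 10^13) = 2.1417 × 10^-6 rad.
In arcseconds: 2.1417 × 10^-6 × 206265 = 0.44176″.

0.442 arcsec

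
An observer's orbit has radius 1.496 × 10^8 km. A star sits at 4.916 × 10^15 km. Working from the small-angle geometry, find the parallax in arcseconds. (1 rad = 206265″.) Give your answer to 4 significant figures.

θ ≈ B/d = (1.496 × 10^8) / (4.916 × 10^15) = 3.0431 × 10^-8 rad.
In arcseconds: 3.0431 × 10^-8 × 206265 = 0.0062769″.

0.006277 arcsec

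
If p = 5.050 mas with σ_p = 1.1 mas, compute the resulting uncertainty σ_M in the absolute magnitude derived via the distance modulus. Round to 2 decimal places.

σ_M = 0.47 mag

M = m − 5 log₁₀ d + 5 = m + 5 log₁₀ p + 5, so ∂M/∂p = 5/(p ln 10).
σ_M = (5/ln 10) · (σ_p/p) = 2.1715 × 1.1/5.050 = 2.1715 × 0.21782 = 0.473.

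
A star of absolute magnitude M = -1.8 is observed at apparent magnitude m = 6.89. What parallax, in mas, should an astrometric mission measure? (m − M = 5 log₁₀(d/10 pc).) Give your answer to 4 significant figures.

1.828 mas

m − M = 6.89 − (-1.8) = 8.69.
d = 10^((m−M)/5 + 1) = 10^2.738 = 547.02 pc.
p = 1/d = 1/547.02 = 0.0018281 arcsec = 1.8281 mas.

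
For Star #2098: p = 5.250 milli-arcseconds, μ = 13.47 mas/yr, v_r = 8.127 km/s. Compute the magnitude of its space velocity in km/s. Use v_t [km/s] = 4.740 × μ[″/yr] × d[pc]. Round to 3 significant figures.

d = 1/p = 1/0.005250″ = 190.48 pc.
μ = 13.47 mas/yr = 0.01347 ″/yr.
v_t = 4.740 μ d = 4.740 × 0.01347 × 190.48 = 12.162 km/s.
v = √(v_r² + v_t²) = √(8.127² + 12.162²) = √213.962 = 14.627 km/s.

14.6 km/s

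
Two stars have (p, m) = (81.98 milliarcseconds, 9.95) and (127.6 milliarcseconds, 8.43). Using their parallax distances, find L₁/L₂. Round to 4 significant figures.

d₁ = 1/p₁ = 1/0.08198″ = 12.198 pc; d₂ = 1/p₂ = 1/0.1276″ = 7.837 pc.
M₁ = m₁ − 5 log₁₀ d₁ + 5 = 9.95 − 5.4314 + 5 = 9.5186.
M₂ = 8.43 − 4.4707 + 5 = 8.9593.
L₁/L₂ = 10^(0.4(M₂ − M₁)) = 10^(0.4 × (-0.5593)) = 10^(-0.22372) = 0.59742.

L₁/L₂ = 0.5974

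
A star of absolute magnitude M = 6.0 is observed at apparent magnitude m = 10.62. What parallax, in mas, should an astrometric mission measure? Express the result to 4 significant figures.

m − M = 10.62 − 6.0 = 4.62.
d = 10^((m−M)/5 + 1) = 10^1.924 = 83.946 pc.
p = 1/d = 1/83.946 = 0.011912 arcsec = 11.912 mas.

11.91 mas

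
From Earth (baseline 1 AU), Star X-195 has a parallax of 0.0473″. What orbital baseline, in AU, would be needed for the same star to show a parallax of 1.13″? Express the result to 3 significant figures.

23.9 AU

Parallax scales linearly with baseline: p ∝ B, so B = p_target / p_Earth × 1 AU.
B = 1.13 / 0.0473 = 23.89 AU.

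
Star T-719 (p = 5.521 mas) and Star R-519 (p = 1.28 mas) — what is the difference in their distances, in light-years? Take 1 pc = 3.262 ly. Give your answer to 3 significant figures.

1960 ly

d_A = 1/0.005521″ = 181.13 pc; d_B = 1/0.001280″ = 781.25 pc.
|d_B − d_A| = |781.25 − 181.13| = 600.12 pc = 600.12 × 3.262 ly = 1957.6 ly.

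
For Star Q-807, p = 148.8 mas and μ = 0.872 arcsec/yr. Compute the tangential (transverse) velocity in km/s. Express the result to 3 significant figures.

27.8 km/s

d = 1/p = 1/0.1488″ = 6.7204 pc.
v_t = 4.74 × μ × d = 4.74 × 0.872 × 6.7204 = 27.777 km/s.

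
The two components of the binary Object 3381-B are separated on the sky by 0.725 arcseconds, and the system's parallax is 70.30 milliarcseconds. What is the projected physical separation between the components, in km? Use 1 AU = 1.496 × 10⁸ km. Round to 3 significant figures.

1.54 × 10^9 km

d = 1/p = 1/0.07030″ = 14.225 pc.
At distance d (pc), an angle of θ arcsec spans θ·d AU: s = 0.725 × 14.225 = 10.313 AU.
= 10.313 × 1.496 × 10⁸ km = 1.5428 × 10^9 km.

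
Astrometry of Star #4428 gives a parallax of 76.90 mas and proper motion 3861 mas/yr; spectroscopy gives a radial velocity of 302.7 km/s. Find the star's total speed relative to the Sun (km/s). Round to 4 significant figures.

d = 1/p = 1/0.07690″ = 13.004 pc.
μ = 3861 mas/yr = 3.861 ″/yr.
v_t = 4.740 μ d = 4.740 × 3.861 × 13.004 = 237.99 km/s.
v = √(v_r² + v_t²) = √(302.7² + 237.99²) = √148267 = 385.05 km/s.

385.1 km/s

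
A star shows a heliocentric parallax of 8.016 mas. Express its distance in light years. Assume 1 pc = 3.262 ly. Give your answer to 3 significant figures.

407 light years

p = 8.016 mas = 0.008016 arcsec.
d = 1/p = 1/0.008016 = 124.75 pc.
In light-years: 124.75 × 3.262 = 406.93 ly.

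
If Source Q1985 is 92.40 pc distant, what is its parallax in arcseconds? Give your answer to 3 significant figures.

0.0108 arcsec

p = 1/d = 1/92.4 = 0.010823 arcsec.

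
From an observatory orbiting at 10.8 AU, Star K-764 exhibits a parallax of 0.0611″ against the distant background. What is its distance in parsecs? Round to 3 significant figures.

With baseline B (in AU) and parallax p (in arcsec), d = B/p parsecs.
d = 10.8 / 0.0611 = 176.76 pc.

177 pc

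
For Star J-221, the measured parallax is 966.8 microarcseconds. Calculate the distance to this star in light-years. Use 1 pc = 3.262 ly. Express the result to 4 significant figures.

3374 light years

p = 966.8 microarcseconds = 0.0009668 arcsec.
d = 1/p = 1/0.0009668 = 1034.3 pc.
In light-years: 1034.3 × 3.262 = 3373.9 ly.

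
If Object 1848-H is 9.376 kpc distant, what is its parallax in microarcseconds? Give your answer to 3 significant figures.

d = 9.376 kpc = 9376 pc.
p = 1/d = 1/9376 = 0.00010666 arcsec.
= 0.00010666 × 10⁶ = 106.66 μas.

107 μas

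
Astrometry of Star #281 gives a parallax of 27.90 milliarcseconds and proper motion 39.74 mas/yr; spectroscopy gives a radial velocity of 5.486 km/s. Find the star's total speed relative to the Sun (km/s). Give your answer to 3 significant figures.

8.70 km/s

d = 1/p = 1/0.02790″ = 35.842 pc.
μ = 39.74 mas/yr = 0.03974 ″/yr.
v_t = 4.740 μ d = 4.740 × 0.03974 × 35.842 = 6.7515 km/s.
v = √(v_r² + v_t²) = √(5.486² + 6.7515²) = √75.6789 = 8.6994 km/s.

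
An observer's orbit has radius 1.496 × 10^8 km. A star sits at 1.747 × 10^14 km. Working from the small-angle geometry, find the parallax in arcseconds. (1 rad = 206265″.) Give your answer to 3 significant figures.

0.177 arcsec

θ ≈ B/d = (1.496 × 10^8) / (1.747 × 10^14) = 8.5633 × 10^-7 rad.
In arcseconds: 8.5633 × 10^-7 × 206265 = 0.17663″.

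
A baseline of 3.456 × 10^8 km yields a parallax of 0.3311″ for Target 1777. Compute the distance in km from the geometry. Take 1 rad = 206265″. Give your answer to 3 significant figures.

θ = 0.3311″ = 0.3311/206265 = 1.6052 × 10^-6 rad.
d = B/θ = (3.456 × 10^8) / (1.6052 × 10^-6) = 2.1530 × 10^14 km.

2.15 × 10^14 km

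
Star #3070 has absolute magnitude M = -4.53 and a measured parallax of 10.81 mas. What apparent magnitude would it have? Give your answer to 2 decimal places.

m = 0.30

d = 1/p = 1/0.01081″ = 92.507 pc.
m − M = 5 log₁₀ d − 5 = 5 log₁₀(92.507) − 5 = 9.8309 − 5 = 4.8309.
m = M + (m − M) = -4.53 + 4.8309 = 0.30.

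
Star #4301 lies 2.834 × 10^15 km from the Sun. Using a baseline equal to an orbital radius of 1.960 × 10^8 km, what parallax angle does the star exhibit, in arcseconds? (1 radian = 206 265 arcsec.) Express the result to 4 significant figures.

θ ≈ B/d = (1.960 × 10^8) / (2.834 × 10^15) = 6.9160 × 10^-8 rad.
In arcseconds: 6.9160 × 10^-8 × 206265 = 0.014265″.

0.01427 arcsec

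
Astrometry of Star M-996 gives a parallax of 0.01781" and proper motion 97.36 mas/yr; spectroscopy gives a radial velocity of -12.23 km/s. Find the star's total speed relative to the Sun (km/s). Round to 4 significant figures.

28.65 km/s

d = 1/p = 1/0.01781″ = 56.148 pc.
μ = 97.36 mas/yr = 0.09736 ″/yr.
v_t = 4.740 μ d = 4.740 × 0.09736 × 56.148 = 25.912 km/s.
v = √(v_r² + v_t²) = √((-12.23)² + 25.912²) = √821.005 = 28.653 km/s.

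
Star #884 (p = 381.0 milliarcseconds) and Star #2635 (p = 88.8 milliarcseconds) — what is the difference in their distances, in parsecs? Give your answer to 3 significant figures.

d_A = 1/0.3810″ = 2.6247 pc; d_B = 1/0.08880″ = 11.261 pc.
|d_B − d_A| = |11.261 − 2.6247| = 8.6363 pc.

8.64 pc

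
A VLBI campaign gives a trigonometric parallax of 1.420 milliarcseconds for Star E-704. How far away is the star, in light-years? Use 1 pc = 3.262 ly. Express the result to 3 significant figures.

p = 1.420 milliarcseconds = 0.001420 arcsec.
d = 1/p = 1/0.001420 = 704.23 pc.
In light-years: 704.23 × 3.262 = 2297.2 ly.

2300 light years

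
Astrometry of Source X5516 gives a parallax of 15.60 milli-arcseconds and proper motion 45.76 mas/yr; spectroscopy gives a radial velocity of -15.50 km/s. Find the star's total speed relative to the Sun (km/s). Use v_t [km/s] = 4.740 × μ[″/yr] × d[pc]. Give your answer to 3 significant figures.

d = 1/p = 1/0.01560″ = 64.103 pc.
μ = 45.76 mas/yr = 0.04576 ″/yr.
v_t = 4.740 μ d = 4.740 × 0.04576 × 64.103 = 13.904 km/s.
v = √(v_r² + v_t²) = √((-15.50)² + 13.904²) = √433.571 = 20.822 km/s.

20.8 km/s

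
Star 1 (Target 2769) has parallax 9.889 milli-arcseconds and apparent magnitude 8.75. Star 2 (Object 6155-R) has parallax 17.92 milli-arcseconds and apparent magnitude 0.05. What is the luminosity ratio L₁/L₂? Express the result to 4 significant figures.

d₁ = 1/p₁ = 1/0.009889″ = 101.12 pc; d₂ = 1/p₂ = 1/0.01792″ = 55.804 pc.
M₁ = m₁ − 5 log₁₀ d₁ + 5 = 8.75 − 10.0242 + 5 = 3.7258.
M₂ = 0.05 − 8.7333 + 5 = -3.6833.
L₁/L₂ = 10^(0.4(M₂ − M₁)) = 10^(0.4 × (-7.4091)) = 10^(-2.96364) = 0.0010873.

L₁/L₂ = 0.001087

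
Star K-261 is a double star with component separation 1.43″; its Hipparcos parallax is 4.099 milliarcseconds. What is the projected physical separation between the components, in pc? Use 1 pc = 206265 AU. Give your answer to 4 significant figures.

d = 1/p = 1/0.004099″ = 243.96 pc.
At distance d (pc), an angle of θ arcsec spans θ·d AU: s = 1.43 × 243.96 = 348.86 AU.
= 348.86 / 206265 = 0.0016913 pc.

0.001691 pc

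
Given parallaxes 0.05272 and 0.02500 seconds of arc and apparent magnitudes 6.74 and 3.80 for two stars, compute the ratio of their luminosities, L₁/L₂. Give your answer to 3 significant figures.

L₁/L₂ = 0.0150

d₁ = 1/p₁ = 1/0.05272″ = 18.968 pc; d₂ = 1/p₂ = 1/0.02500″ = 40 pc.
M₁ = m₁ − 5 log₁₀ d₁ + 5 = 6.74 − 6.3901 + 5 = 5.3499.
M₂ = 3.80 − 8.0103 + 5 = 0.7897.
L₁/L₂ = 10^(0.4(M₂ − M₁)) = 10^(0.4 × (-4.5602)) = 10^(-1.82408) = 0.014994.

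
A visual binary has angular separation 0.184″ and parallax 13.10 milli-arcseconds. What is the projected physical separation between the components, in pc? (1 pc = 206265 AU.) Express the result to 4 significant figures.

6.810 × 10^-5 pc

d = 1/p = 1/0.01310″ = 76.336 pc.
At distance d (pc), an angle of θ arcsec spans θ·d AU: s = 0.184 × 76.336 = 14.046 AU.
= 14.046 / 206265 = 6.8097 × 10^-5 pc.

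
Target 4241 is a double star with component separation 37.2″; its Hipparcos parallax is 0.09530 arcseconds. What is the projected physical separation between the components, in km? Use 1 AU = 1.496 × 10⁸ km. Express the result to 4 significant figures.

5.840 × 10^10 km

d = 1/p = 1/0.09530″ = 10.493 pc.
At distance d (pc), an angle of θ arcsec spans θ·d AU: s = 37.2 × 10.493 = 390.34 AU.
= 390.34 × 1.496 × 10⁸ km = 5.8395 × 10^10 km.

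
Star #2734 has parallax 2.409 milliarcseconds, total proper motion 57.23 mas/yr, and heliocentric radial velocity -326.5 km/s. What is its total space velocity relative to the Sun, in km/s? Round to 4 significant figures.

345.4 km/s

d = 1/p = 1/0.002409″ = 415.11 pc.
μ = 57.23 mas/yr = 0.05723 ″/yr.
v_t = 4.740 μ d = 4.740 × 0.05723 × 415.11 = 112.61 km/s.
v = √(v_r² + v_t²) = √((-326.5)² + 112.61²) = √119283 = 345.37 km/s.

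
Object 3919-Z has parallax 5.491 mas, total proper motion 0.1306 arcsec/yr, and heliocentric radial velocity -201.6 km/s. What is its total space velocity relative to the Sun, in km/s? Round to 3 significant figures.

231 km/s

d = 1/p = 1/0.005491″ = 182.12 pc.
v_t = 4.740 μ d = 4.740 × 0.1306 × 182.12 = 112.74 km/s.
v = √(v_r² + v_t²) = √((-201.6)² + 112.74²) = √53352.9 = 230.98 km/s.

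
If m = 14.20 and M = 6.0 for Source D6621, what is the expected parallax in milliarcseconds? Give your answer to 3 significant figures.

m − M = 14.20 − 6.0 = 8.20.
d = 10^((m−M)/5 + 1) = 10^2.640 = 436.52 pc.
p = 1/d = 1/436.52 = 0.0022908 arcsec = 2.2908 mas.

2.29 mas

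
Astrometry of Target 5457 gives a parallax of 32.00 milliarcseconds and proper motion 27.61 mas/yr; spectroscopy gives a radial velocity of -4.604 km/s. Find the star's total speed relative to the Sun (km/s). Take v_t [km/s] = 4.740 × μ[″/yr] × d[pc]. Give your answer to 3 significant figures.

6.16 km/s

d = 1/p = 1/0.03200″ = 31.25 pc.
μ = 27.61 mas/yr = 0.02761 ″/yr.
v_t = 4.740 μ d = 4.740 × 0.02761 × 31.25 = 4.0897 km/s.
v = √(v_r² + v_t²) = √((-4.604)² + 4.0897²) = √37.9225 = 6.1581 km/s.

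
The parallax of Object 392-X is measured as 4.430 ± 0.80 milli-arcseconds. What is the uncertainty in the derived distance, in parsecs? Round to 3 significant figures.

40.8 pc

d = 1/p, so σ_d = σ_p / p².
σ_d = 0.000800 / (0.004430)² = 0.000800 / 0.000019625 = 40.764 pc.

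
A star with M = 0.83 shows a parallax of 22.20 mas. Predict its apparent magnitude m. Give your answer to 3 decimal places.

d = 1/p = 1/0.02220″ = 45.045 pc.
m − M = 5 log₁₀ d − 5 = 5 log₁₀(45.045) − 5 = 8.2682 − 5 = 3.2682.
m = M + (m − M) = 0.83 + 3.2682 = 4.098.

m = 4.098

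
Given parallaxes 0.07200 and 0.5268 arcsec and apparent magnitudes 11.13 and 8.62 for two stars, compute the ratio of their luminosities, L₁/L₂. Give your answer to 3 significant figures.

L₁/L₂ = 5.30

d₁ = 1/p₁ = 1/0.07200″ = 13.889 pc; d₂ = 1/p₂ = 1/0.5268″ = 1.8983 pc.
M₁ = m₁ − 5 log₁₀ d₁ + 5 = 11.13 − 5.7134 + 5 = 10.4166.
M₂ = 8.62 − 1.3918 + 5 = 12.2282.
L₁/L₂ = 10^(0.4(M₂ − M₁)) = 10^(0.4 × 1.8116) = 10^0.72464 = 5.3044.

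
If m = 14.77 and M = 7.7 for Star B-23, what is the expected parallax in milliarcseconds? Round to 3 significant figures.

m − M = 14.77 − 7.7 = 7.07.
d = 10^((m−M)/5 + 1) = 10^2.414 = 259.42 pc.
p = 1/d = 1/259.42 = 0.0038548 arcsec = 3.8548 mas.

3.85 mas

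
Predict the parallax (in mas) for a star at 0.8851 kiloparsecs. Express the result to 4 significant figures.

d = 0.8851 kpc = 885.1 pc.
p = 1/d = 1/885.1 = 0.0011298 arcsec.
= 0.0011298 × 1000 = 1.1298 mas.

1.130 mas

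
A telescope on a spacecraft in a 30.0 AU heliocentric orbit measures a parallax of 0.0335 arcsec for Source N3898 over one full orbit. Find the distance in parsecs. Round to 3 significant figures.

896 pc

With baseline B (in AU) and parallax p (in arcsec), d = B/p parsecs.
d = 30.0 / 0.0335 = 895.52 pc.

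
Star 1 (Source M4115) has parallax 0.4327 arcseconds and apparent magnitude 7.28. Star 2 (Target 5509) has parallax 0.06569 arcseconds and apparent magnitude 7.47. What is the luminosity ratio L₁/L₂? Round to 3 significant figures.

d₁ = 1/p₁ = 1/0.4327″ = 2.3111 pc; d₂ = 1/p₂ = 1/0.06569″ = 15.223 pc.
M₁ = m₁ − 5 log₁₀ d₁ + 5 = 7.28 − 1.8191 + 5 = 10.4609.
M₂ = 7.47 − 5.9125 + 5 = 6.5575.
L₁/L₂ = 10^(0.4(M₂ − M₁)) = 10^(0.4 × (-3.9034)) = 10^(-1.56136) = 0.027456.

L₁/L₂ = 0.0275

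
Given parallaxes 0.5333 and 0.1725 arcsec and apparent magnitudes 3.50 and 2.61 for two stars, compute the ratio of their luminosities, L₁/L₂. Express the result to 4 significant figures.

L₁/L₂ = 0.04609

d₁ = 1/p₁ = 1/0.5333″ = 1.8751 pc; d₂ = 1/p₂ = 1/0.1725″ = 5.7971 pc.
M₁ = m₁ − 5 log₁₀ d₁ + 5 = 3.50 − 1.3651 + 5 = 7.1349.
M₂ = 2.61 − 3.8161 + 5 = 3.7939.
L₁/L₂ = 10^(0.4(M₂ − M₁)) = 10^(0.4 × (-3.3410)) = 10^(-1.33640) = 0.046089.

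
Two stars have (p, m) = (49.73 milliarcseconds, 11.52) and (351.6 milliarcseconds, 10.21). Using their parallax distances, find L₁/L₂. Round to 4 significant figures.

L₁/L₂ = 14.96

d₁ = 1/p₁ = 1/0.04973″ = 20.109 pc; d₂ = 1/p₂ = 1/0.3516″ = 2.8441 pc.
M₁ = m₁ − 5 log₁₀ d₁ + 5 = 11.52 − 6.5170 + 5 = 10.0030.
M₂ = 10.21 − 2.2697 + 5 = 12.9403.
L₁/L₂ = 10^(0.4(M₂ − M₁)) = 10^(0.4 × 2.9373) = 10^1.17492 = 14.96.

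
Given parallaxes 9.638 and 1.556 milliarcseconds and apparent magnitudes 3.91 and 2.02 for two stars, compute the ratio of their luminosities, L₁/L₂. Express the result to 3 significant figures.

d₁ = 1/p₁ = 1/0.009638″ = 103.76 pc; d₂ = 1/p₂ = 1/0.001556″ = 642.67 pc.
M₁ = m₁ − 5 log₁₀ d₁ + 5 = 3.91 − 10.0801 + 5 = -1.1701.
M₂ = 2.02 − 14.0399 + 5 = -7.0199.
L₁/L₂ = 10^(0.4(M₂ − M₁)) = 10^(0.4 × (-5.8498)) = 10^(-2.33992) = 0.0045717.

L₁/L₂ = 0.00457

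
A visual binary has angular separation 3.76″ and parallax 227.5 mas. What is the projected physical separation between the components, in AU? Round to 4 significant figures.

16.53 AU

d = 1/p = 1/0.2275″ = 4.3956 pc.
At distance d (pc), an angle of θ arcsec spans θ·d AU: s = 3.76 × 4.3956 = 16.527 AU.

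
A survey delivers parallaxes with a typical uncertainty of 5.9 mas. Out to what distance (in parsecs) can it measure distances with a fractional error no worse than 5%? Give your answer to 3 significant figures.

σ_d/d = σ_p/p, so the condition is σ_p/p ≤ 0.05, i.e. p ≥ σ_p/0.05.
p_min = 5.9/0.05 = 118 mas = 0.118 arcsec.
d_max = 1/p_min = 1/0.118 = 8.4746 pc.

8.47 pc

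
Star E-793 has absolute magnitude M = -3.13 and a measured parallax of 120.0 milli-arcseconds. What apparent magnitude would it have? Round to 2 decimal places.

m = -3.53

d = 1/p = 1/0.1200″ = 8.3333 pc.
m − M = 5 log₁₀ d − 5 = 5 log₁₀(8.3333) − 5 = 4.6041 − 5 = -0.3959.
m = M + (m − M) = -3.13 + (-0.3959) = -3.53.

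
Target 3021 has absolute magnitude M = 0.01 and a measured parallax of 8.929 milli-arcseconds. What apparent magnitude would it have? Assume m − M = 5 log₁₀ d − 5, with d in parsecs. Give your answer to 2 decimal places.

d = 1/p = 1/0.008929″ = 111.99 pc.
m − M = 5 log₁₀ d − 5 = 5 log₁₀(111.99) − 5 = 10.2459 − 5 = 5.2459.
m = M + (m − M) = 0.01 + 5.2459 = 5.26.

m = 5.26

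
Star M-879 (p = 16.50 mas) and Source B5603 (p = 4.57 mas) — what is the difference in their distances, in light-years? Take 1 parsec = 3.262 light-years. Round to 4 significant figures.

516.1 ly

d_A = 1/0.01650″ = 60.606 pc; d_B = 1/0.004570″ = 218.82 pc.
|d_B − d_A| = |218.82 − 60.606| = 158.21 pc = 158.21 × 3.262 ly = 516.08 ly.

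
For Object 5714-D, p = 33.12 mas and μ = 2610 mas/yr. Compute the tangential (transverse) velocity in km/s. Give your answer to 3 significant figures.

374 km/s

d = 1/p = 1/0.03312″ = 30.193 pc.
μ = 2610 mas/yr = 2.61 ″/yr.
v_t = 4.74 × μ × d = 4.74 × 2.61 × 30.193 = 373.53 km/s.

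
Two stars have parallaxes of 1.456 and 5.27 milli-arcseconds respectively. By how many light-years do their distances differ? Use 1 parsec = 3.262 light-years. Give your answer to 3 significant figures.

1620 ly

d_A = 1/0.001456″ = 686.81 pc; d_B = 1/0.005270″ = 189.75 pc.
|d_B − d_A| = |189.75 − 686.81| = 497.06 pc = 497.06 × 3.262 ly = 1621.4 ly.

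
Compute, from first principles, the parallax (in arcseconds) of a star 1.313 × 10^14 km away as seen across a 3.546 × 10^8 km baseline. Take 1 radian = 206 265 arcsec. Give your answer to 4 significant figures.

θ ≈ B/d = (3.546 × 10^8) / (1.313 × 10^14) = 2.7007 × 10^-6 rad.
In arcseconds: 2.7007 × 10^-6 × 206265 = 0.55706″.

0.5571 arcsec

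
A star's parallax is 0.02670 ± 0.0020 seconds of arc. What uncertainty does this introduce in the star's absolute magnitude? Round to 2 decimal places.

σ_M = 0.16 mag

M = m − 5 log₁₀ d + 5 = m + 5 log₁₀ p + 5, so ∂M/∂p = 5/(p ln 10).
σ_M = (5/ln 10) · (σ_p/p) = 2.1715 × 0.0020/0.02670 = 2.1715 × 0.074906 = 0.16266.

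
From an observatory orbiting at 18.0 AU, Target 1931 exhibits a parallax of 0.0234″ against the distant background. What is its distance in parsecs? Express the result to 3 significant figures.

With baseline B (in AU) and parallax p (in arcsec), d = B/p parsecs.
d = 18.0 / 0.0234 = 769.23 pc.

769 pc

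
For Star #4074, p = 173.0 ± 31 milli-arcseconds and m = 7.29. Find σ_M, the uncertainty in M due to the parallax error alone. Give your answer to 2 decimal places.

M = m − 5 log₁₀ d + 5 = m + 5 log₁₀ p + 5, so ∂M/∂p = 5/(p ln 10).
σ_M = (5/ln 10) · (σ_p/p) = 2.1715 × 31/173.0 = 2.1715 × 0.17919 = 0.38911.

σ_M = 0.39 mag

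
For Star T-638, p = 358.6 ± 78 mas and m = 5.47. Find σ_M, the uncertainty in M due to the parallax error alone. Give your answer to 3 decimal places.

σ_M = 0.472 mag

M = m − 5 log₁₀ d + 5 = m + 5 log₁₀ p + 5, so ∂M/∂p = 5/(p ln 10).
σ_M = (5/ln 10) · (σ_p/p) = 2.1715 × 78/358.6 = 2.1715 × 0.21751 = 0.47232.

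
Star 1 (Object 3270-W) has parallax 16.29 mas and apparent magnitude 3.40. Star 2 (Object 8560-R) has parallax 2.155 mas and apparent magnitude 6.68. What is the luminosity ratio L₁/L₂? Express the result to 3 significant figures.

L₁/L₂ = 0.359

d₁ = 1/p₁ = 1/0.01629″ = 61.387 pc; d₂ = 1/p₂ = 1/0.002155″ = 464.04 pc.
M₁ = m₁ − 5 log₁₀ d₁ + 5 = 3.40 − 8.9404 + 5 = -0.5404.
M₂ = 6.68 − 13.3328 + 5 = -1.6528.
L₁/L₂ = 10^(0.4(M₂ − M₁)) = 10^(0.4 × (-1.1124)) = 10^(-0.44496) = 0.35895.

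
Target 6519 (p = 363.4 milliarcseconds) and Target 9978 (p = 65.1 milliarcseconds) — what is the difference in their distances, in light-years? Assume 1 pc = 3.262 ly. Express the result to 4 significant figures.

d_A = 1/0.3634″ = 2.7518 pc; d_B = 1/0.06510″ = 15.361 pc.
|d_B − d_A| = |15.361 − 2.7518| = 12.609 pc = 12.609 × 3.262 ly = 41.131 ly.

41.13 ly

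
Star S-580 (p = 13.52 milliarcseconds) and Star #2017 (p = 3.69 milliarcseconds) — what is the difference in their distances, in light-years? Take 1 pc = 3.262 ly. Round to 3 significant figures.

d_A = 1/0.01352″ = 73.964 pc; d_B = 1/0.003690″ = 271 pc.
|d_B − d_A| = |271 − 73.964| = 197.04 pc = 197.04 × 3.262 ly = 642.74 ly.

643 ly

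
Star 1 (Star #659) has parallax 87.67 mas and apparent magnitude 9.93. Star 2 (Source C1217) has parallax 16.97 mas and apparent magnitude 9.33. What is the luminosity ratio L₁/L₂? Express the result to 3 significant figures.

d₁ = 1/p₁ = 1/0.08767″ = 11.406 pc; d₂ = 1/p₂ = 1/0.01697″ = 58.928 pc.
M₁ = m₁ − 5 log₁₀ d₁ + 5 = 9.93 − 5.2857 + 5 = 9.6443.
M₂ = 9.33 − 8.8516 + 5 = 5.4784.
L₁/L₂ = 10^(0.4(M₂ − M₁)) = 10^(0.4 × (-4.1659)) = 10^(-1.66636) = 0.02156.

L₁/L₂ = 0.0216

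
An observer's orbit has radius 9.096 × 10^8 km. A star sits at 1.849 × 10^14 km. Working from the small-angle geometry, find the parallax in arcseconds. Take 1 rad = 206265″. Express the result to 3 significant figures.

θ ≈ B/d = (9.096 × 10^8) / (1.849 × 10^14) = 4.9194 × 10^-6 rad.
In arcseconds: 4.9194 × 10^-6 × 206265 = 1.0147″.

1.01 arcsec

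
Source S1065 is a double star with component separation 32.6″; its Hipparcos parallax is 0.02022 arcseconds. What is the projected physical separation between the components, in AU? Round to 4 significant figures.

1612 AU

d = 1/p = 1/0.02022″ = 49.456 pc.
At distance d (pc), an angle of θ arcsec spans θ·d AU: s = 32.6 × 49.456 = 1612.3 AU.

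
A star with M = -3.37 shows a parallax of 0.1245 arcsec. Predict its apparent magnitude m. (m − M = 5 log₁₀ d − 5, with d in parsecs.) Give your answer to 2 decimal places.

m = -3.85

d = 1/p = 1/0.1245″ = 8.0321 pc.
m − M = 5 log₁₀ d − 5 = 5 log₁₀(8.0321) − 5 = 4.5241 − 5 = -0.4759.
m = M + (m − M) = -3.37 + (-0.4759) = -3.85.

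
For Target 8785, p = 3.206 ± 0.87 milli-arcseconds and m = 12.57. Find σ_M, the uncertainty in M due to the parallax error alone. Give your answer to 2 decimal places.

M = m − 5 log₁₀ d + 5 = m + 5 log₁₀ p + 5, so ∂M/∂p = 5/(p ln 10).
σ_M = (5/ln 10) · (σ_p/p) = 2.1715 × 0.87/3.206 = 2.1715 × 0.27137 = 0.58928.

σ_M = 0.59 mag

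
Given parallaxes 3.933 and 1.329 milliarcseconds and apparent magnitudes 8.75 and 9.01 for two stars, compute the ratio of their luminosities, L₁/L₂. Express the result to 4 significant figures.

L₁/L₂ = 0.1451

d₁ = 1/p₁ = 1/0.003933″ = 254.26 pc; d₂ = 1/p₂ = 1/0.001329″ = 752.45 pc.
M₁ = m₁ − 5 log₁₀ d₁ + 5 = 8.75 − 12.0264 + 5 = 1.7236.
M₂ = 9.01 − 14.3824 + 5 = -0.3724.
L₁/L₂ = 10^(0.4(M₂ − M₁)) = 10^(0.4 × (-2.0960)) = 10^(-0.83840) = 0.14508.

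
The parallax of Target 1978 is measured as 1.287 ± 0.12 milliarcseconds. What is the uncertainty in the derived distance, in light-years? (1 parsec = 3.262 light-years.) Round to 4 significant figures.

d = 1/p, so σ_d = σ_p / p².
σ_d = 0.000120 / (0.001287)² = 0.000120 / 0.0000016564 = 72.446 pc = 72.446 × 3.262 ly = 236.32 ly.

236.3 ly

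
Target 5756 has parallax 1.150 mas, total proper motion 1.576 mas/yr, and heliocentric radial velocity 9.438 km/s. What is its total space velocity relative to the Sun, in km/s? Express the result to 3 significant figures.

11.5 km/s

d = 1/p = 1/0.001150″ = 869.57 pc.
μ = 1.576 mas/yr = 0.001576 ″/yr.
v_t = 4.740 μ d = 4.740 × 0.001576 × 869.57 = 6.4959 km/s.
v = √(v_r² + v_t²) = √(9.438² + 6.4959²) = √131.273 = 11.457 km/s.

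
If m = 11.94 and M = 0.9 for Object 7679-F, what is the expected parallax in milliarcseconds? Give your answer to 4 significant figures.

m − M = 11.94 − 0.9 = 11.04.
d = 10^((m−M)/5 + 1) = 10^3.208 = 1614.4 pc.
p = 1/d = 1/1614.4 = 0.00061943 arcsec = 0.61943 mas.

0.6194 mas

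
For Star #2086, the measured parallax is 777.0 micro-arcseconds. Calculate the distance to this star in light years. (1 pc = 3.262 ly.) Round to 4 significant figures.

4198 light years

p = 777.0 micro-arcseconds = 0.0007770 arcsec.
d = 1/p = 1/0.0007770 = 1287 pc.
In light-years: 1287 × 3.262 = 4198.2 ly.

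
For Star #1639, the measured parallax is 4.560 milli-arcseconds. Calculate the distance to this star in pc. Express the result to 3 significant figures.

p = 4.560 milli-arcseconds = 0.004560 arcsec.
d = 1/p = 1/0.004560 = 219.3 pc.

219 pc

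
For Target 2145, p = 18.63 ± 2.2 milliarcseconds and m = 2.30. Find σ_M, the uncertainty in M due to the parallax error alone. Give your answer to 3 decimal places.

M = m − 5 log₁₀ d + 5 = m + 5 log₁₀ p + 5, so ∂M/∂p = 5/(p ln 10).
σ_M = (5/ln 10) · (σ_p/p) = 2.1715 × 2.2/18.63 = 2.1715 × 0.11809 = 0.25643.

σ_M = 0.256 mag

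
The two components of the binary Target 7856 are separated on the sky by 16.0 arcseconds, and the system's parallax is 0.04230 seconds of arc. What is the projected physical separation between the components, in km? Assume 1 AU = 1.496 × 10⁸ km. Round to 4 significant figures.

5.659 × 10^10 km

d = 1/p = 1/0.04230″ = 23.641 pc.
At distance d (pc), an angle of θ arcsec spans θ·d AU: s = 16.0 × 23.641 = 378.26 AU.
= 378.26 × 1.496 × 10⁸ km = 5.6588 × 10^10 km.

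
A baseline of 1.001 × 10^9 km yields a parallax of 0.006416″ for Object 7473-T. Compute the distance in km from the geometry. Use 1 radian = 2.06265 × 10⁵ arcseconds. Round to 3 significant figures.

3.22 × 10^16 km

θ = 0.006416″ = 0.006416/206265 = 3.1106 × 10^-8 rad.
d = B/θ = (1.001 × 10^9) / (3.1106 × 10^-8) = 3.2180 × 10^16 km.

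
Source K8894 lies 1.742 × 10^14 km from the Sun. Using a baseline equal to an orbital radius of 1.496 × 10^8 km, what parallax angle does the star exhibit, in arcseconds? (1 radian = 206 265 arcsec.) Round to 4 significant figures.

θ ≈ B/d = (1.496 × 10^8) / (1.742 × 10^14) = 8.5878 × 10^-7 rad.
In arcseconds: 8.5878 × 10^-7 × 206265 = 0.17714″.

0.1771 arcsec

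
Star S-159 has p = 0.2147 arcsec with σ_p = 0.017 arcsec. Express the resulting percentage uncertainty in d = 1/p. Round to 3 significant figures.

For d = 1/p, |σ_d/d| = |σ_p/p|.
σ_p/p = 0.017 / 0.2147 = 0.07918 = 7.918%.

7.92%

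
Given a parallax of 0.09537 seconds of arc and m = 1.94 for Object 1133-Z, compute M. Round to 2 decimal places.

M = 1.84

d = 1/p = 1/0.09537″ = 10.485 pc.
m − M = 5 log₁₀(10.485) − 5 = 5.1028 − 5 = 0.1028.
M = m − (m − M) = 1.94 − 0.1028 = 1.84.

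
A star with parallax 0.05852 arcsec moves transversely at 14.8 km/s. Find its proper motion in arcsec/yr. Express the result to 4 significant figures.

d = 1/p = 1/0.05852″ = 17.088 pc.
μ = v_t / (4.74 d) = 14.8 / (4.74 × 17.088) = 14.8 / 80.997 = 0.18272 ″/yr.

0.1827 arcsec/yr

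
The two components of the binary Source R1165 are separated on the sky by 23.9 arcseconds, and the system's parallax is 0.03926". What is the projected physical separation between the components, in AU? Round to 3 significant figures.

609 AU

d = 1/p = 1/0.03926″ = 25.471 pc.
At distance d (pc), an angle of θ arcsec spans θ·d AU: s = 23.9 × 25.471 = 608.76 AU.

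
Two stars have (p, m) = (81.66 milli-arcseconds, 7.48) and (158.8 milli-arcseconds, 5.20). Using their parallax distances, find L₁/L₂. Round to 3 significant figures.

d₁ = 1/p₁ = 1/0.08166″ = 12.246 pc; d₂ = 1/p₂ = 1/0.1588″ = 6.2972 pc.
M₁ = m₁ − 5 log₁₀ d₁ + 5 = 7.48 − 5.4400 + 5 = 7.0400.
M₂ = 5.20 − 3.9957 + 5 = 6.2043.
L₁/L₂ = 10^(0.4(M₂ − M₁)) = 10^(0.4 × (-0.8357)) = 10^(-0.33428) = 0.46315.

L₁/L₂ = 0.463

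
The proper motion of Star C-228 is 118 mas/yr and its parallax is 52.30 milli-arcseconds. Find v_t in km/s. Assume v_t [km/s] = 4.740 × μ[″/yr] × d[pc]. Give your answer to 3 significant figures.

d = 1/p = 1/0.05230″ = 19.12 pc.
μ = 118 mas/yr = 0.118 ″/yr.
v_t = 4.74 × μ × d = 4.74 × 0.118 × 19.12 = 10.694 km/s.

10.7 km/s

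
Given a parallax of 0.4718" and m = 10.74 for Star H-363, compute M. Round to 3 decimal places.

d = 1/p = 1/0.4718″ = 2.1195 pc.
m − M = 5 log₁₀(2.1195) − 5 = 1.6312 − 5 = -3.3688.
M = m − (m − M) = 10.74 − (-3.3688) = 14.109.

M = 14.109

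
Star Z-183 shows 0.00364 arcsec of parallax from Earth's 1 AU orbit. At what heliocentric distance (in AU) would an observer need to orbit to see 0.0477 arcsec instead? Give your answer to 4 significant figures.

13.10 AU

Parallax scales linearly with baseline: p ∝ B, so B = p_target / p_Earth × 1 AU.
B = 0.0477 / 0.00364 = 13.104 AU.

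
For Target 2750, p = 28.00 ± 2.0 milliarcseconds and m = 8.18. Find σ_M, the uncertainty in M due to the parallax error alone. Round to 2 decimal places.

M = m − 5 log₁₀ d + 5 = m + 5 log₁₀ p + 5, so ∂M/∂p = 5/(p ln 10).
σ_M = (5/ln 10) · (σ_p/p) = 2.1715 × 2.0/28.00 = 2.1715 × 0.071429 = 0.15511.

σ_M = 0.16 mag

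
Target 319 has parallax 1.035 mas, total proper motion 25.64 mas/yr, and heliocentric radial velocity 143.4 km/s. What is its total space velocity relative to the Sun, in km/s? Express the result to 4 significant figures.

d = 1/p = 1/0.001035″ = 966.18 pc.
μ = 25.64 mas/yr = 0.02564 ″/yr.
v_t = 4.740 μ d = 4.740 × 0.02564 × 966.18 = 117.42 km/s.
v = √(v_r² + v_t²) = √(143.4² + 117.42²) = √34351 = 185.34 km/s.

185.3 km/s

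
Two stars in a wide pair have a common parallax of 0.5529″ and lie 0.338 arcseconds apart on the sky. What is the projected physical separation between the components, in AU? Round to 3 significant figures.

0.611 AU

d = 1/p = 1/0.5529″ = 1.8086 pc.
At distance d (pc), an angle of θ arcsec spans θ·d AU: s = 0.338 × 1.8086 = 0.61131 AU.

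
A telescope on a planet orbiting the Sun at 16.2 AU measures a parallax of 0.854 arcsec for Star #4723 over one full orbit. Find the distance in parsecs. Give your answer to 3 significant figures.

19.0 pc

With baseline B (in AU) and parallax p (in arcsec), d = B/p parsecs.
d = 16.2 / 0.854 = 18.97 pc.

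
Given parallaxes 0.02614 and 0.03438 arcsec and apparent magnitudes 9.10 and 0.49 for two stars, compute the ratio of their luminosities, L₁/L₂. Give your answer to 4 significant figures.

d₁ = 1/p₁ = 1/0.02614″ = 38.256 pc; d₂ = 1/p₂ = 1/0.03438″ = 29.087 pc.
M₁ = m₁ − 5 log₁₀ d₁ + 5 = 9.10 − 7.9135 + 5 = 6.1865.
M₂ = 0.49 − 7.3185 + 5 = -1.8285.
L₁/L₂ = 10^(0.4(M₂ − M₁)) = 10^(0.4 × (-8.0150)) = 10^(-3.20600) = 0.0006223.

L₁/L₂ = 0.0006223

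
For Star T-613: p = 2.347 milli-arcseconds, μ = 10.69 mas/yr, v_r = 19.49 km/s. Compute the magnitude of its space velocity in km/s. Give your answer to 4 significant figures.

29.09 km/s

d = 1/p = 1/0.002347″ = 426.08 pc.
μ = 10.69 mas/yr = 0.01069 ″/yr.
v_t = 4.740 μ d = 4.740 × 0.01069 × 426.08 = 21.59 km/s.
v = √(v_r² + v_t²) = √(19.49² + 21.59²) = √845.988 = 29.086 km/s.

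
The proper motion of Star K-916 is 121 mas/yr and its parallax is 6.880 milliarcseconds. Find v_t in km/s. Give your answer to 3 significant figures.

83.4 km/s

d = 1/p = 1/0.006880″ = 145.35 pc.
μ = 121 mas/yr = 0.121 ″/yr.
v_t = 4.74 × μ × d = 4.74 × 0.121 × 145.35 = 83.364 km/s.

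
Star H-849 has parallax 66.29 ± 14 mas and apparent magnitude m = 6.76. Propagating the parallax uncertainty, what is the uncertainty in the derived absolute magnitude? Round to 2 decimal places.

σ_M = 0.46 mag

M = m − 5 log₁₀ d + 5 = m + 5 log₁₀ p + 5, so ∂M/∂p = 5/(p ln 10).
σ_M = (5/ln 10) · (σ_p/p) = 2.1715 × 14/66.29 = 2.1715 × 0.21119 = 0.4586.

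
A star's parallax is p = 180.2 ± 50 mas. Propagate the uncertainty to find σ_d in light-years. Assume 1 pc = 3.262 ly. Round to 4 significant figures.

5.023 ly

d = 1/p, so σ_d = σ_p / p².
σ_d = 0.0500 / (0.1802)² = 0.0500 / 0.032472 = 1.5398 pc = 1.5398 × 3.262 ly = 5.0228 ly.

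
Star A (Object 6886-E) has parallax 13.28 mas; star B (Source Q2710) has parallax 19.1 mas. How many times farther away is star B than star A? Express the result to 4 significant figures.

0.6953

Since d = 1/p, d_B/d_A = p_A/p_B.
= 13.28 / 19.1 = 0.69529.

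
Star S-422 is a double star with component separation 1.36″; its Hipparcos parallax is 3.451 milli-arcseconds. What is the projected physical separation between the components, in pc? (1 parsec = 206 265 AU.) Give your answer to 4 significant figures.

d = 1/p = 1/0.003451″ = 289.77 pc.
At distance d (pc), an angle of θ arcsec spans θ·d AU: s = 1.36 × 289.77 = 394.09 AU.
= 394.09 / 206265 = 0.0019106 pc.

0.001911 pc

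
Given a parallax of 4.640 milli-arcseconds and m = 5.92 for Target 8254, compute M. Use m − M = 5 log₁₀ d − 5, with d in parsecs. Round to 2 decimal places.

d = 1/p = 1/0.004640″ = 215.52 pc.
m − M = 5 log₁₀(215.52) − 5 = 11.6674 − 5 = 6.6674.
M = m − (m − M) = 5.92 − 6.6674 = -0.75.

M = -0.75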